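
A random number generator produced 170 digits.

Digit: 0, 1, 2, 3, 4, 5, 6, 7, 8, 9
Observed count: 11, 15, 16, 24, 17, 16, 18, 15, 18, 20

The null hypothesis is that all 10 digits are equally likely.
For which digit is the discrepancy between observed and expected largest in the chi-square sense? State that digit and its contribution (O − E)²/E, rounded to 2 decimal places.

3, 2.88

Expected count for each of the 10 categories: 170/10 = 17.
χ² = (11−17)²/17 + (15−17)²/17 + (16−17)²/17 + (24−17)²/17 + (17−17)²/17 + (16−17)²/17 + (18−17)²/17 + (15−17)²/17 + (18−17)²/17 + (20−17)²/17
   = 2.118 + 0.235 + 0.059 + 2.882 + 0.000 + 0.059 + 0.059 + 0.235 + 0.059 + 0.529
The largest term is for 3: 2.88.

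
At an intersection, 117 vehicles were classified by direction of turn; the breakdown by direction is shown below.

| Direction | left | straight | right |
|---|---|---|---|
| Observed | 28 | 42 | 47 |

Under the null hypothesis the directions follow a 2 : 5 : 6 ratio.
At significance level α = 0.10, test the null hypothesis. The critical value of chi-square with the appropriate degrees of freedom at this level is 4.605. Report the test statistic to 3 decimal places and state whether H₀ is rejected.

Ratio total = 13. Expected counts: 117×2/13 = 18, 117×5/13 = 45, 117×6/13 = 54.
χ² = (28−18)²/18 + (42−45)²/45 + (47−54)²/54
   = 5.5556 + 0.2000 + 0.9074
Sum = 6.663
df = 2. Since 6.663 > 4.605, we reject H₀.

6.663; reject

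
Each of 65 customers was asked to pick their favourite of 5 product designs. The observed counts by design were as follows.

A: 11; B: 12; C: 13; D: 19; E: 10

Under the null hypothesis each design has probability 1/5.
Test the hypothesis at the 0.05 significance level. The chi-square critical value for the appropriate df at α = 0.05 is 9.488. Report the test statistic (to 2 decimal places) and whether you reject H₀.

Under H₀ each category has probability 1/5, so each expected count is 65/5 = 13.
χ² = (11−13)²/13 + (12−13)²/13 + (13−13)²/13 + (19−13)²/13 + (10−13)²/13
   = 0.308 + 0.077 + 0.000 + 2.769 + 0.692
Sum = 3.85
df = 4. Since 3.85 < 9.488, we do not reject H₀.

3.85; do not reject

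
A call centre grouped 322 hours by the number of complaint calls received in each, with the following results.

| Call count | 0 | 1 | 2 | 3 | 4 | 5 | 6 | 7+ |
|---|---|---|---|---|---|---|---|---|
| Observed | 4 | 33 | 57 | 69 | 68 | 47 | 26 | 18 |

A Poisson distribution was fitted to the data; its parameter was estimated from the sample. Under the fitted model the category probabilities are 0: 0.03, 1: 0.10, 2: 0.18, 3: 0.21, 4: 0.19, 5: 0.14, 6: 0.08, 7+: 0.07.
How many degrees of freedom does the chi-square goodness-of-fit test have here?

6

There are k = 8 categories and 1 parameter estimated from the data, so df = 8 − 1 − 1 = 6.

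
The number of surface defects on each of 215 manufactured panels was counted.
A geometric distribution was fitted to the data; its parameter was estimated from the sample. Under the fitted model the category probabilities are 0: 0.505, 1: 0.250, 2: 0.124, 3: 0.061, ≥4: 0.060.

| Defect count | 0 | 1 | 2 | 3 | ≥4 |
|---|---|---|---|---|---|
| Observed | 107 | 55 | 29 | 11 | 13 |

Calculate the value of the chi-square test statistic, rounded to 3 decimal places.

Expected counts E_i = n·p_i: 215×0.505 = 108.575, 215×0.250 = 53.75, 215×0.124 = 26.66, 215×0.061 = 13.115, 215×0.060 = 12.9.
χ² = (107−108.575)²/108.575 + (55−53.75)²/53.75 + (29−26.66)²/26.66 + (11−13.115)²/13.115 + (13−12.9)²/12.9
   = 0.0228 + 0.0291 + 0.2054 + 0.3411 + 0.0008
Sum = 0.599

0.599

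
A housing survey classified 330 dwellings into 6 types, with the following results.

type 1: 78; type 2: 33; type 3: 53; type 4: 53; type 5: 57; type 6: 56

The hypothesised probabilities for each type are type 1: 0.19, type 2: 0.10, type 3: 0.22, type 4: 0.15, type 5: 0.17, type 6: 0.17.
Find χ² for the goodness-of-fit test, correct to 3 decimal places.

9.287

Expected counts E_i = n·p_i: 330×0.19 = 62.7, 330×0.10 = 33, 330×0.22 = 72.6, 330×0.15 = 49.5, 330×0.17 = 56.1, 330×0.17 = 56.1.
cat         O        E   (O−E)²/E
type 1     78     62.7     3.7335
type 2     33       33     0.0000
type 3     53     72.6     5.2915
type 4     53     49.5     0.2475
type 5     57     56.1     0.0144
type 6     56     56.1     0.0002
Sum = 9.287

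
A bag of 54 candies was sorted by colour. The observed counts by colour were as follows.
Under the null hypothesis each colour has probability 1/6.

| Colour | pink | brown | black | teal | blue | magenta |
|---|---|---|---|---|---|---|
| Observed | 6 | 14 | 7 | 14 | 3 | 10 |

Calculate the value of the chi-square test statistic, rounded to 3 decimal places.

11.111

Under H₀ each category has probability 1/6, so each expected count is 54/6 = 9.
χ² = (6−9)²/9 + (14−9)²/9 + (7−9)²/9 + (14−9)²/9 + (3−9)²/9 + (10−9)²/9
   = 1.0000 + 2.7778 + 0.4444 + 2.7778 + 4.0000 + 0.1111
Sum = 11.111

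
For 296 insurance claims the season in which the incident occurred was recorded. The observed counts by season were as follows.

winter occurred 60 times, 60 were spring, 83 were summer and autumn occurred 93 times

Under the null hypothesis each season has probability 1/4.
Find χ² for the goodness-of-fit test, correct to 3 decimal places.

Under H₀ each category has probability 1/4, so each expected count is 296/4 = 74.
χ² = (60−74)²/74 + (60−74)²/74 + (83−74)²/74 + (93−74)²/74
   = 2.6486 + 2.6486 + 1.0946 + 4.8784
Sum = 11.270

11.270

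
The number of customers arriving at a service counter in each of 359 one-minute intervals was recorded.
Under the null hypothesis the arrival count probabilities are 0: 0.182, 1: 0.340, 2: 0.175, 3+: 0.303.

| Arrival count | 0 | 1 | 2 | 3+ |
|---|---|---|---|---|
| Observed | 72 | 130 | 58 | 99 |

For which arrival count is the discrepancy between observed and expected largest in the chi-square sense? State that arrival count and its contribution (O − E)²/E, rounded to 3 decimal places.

Expected counts E_i = n·p_i: 359×0.182 = 65.338, 359×0.340 = 122.06, 359×0.175 = 62.825, 359×0.303 = 108.777.
cat         O        E   (O−E)²/E
0          72   65.338     0.6793
1         130   122.06     0.5165
2          58   62.825     0.3706
3+         99  108.777     0.8788
The largest term is for 3+: 0.879.

3+, 0.879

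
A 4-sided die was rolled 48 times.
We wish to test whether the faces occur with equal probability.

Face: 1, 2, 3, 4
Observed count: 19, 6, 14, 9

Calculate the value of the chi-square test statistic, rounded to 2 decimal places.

Under H₀ each category has probability 1/4, so each expected count is 48/4 = 12.
χ² = (19−12)²/12 + (6−12)²/12 + (14−12)²/12 + (9−12)²/12
   = 4.083 + 3.000 + 0.333 + 0.750
Sum = 8.17

8.17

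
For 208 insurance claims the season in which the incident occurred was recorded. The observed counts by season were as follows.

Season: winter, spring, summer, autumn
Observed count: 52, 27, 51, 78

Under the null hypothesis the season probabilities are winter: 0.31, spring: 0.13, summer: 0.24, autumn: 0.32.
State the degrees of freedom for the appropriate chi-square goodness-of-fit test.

There are k = 4 categories and no parameters were estimated from the data, so df = 4 − 1 = 3.

3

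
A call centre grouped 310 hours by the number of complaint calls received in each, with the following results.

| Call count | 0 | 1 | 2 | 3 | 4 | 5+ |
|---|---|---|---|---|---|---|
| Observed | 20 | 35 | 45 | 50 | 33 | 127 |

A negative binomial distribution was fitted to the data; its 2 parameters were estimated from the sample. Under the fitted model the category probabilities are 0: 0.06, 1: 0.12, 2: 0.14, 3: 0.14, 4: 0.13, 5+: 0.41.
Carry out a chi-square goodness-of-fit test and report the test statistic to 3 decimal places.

2.621

Expected counts E_i = n·p_i: 310×0.06 = 18.6, 310×0.12 = 37.2, 310×0.14 = 43.4, 310×0.14 = 43.4, 310×0.13 = 40.3, 310×0.41 = 127.1.
0: (20 − 18.6)²/18.6 = 1.96/18.6 = 0.1054
1: (35 − 37.2)²/37.2 = 4.84/37.2 = 0.1301
2: (45 − 43.4)²/43.4 = 2.56/43.4 = 0.0590
3: (50 − 43.4)²/43.4 = 43.56/43.4 = 1.0037
4: (33 − 40.3)²/40.3 = 53.29/40.3 = 1.3223
5+: (127 − 127.1)²/127.1 = 0.01/127.1 = 0.0001
Sum = 2.621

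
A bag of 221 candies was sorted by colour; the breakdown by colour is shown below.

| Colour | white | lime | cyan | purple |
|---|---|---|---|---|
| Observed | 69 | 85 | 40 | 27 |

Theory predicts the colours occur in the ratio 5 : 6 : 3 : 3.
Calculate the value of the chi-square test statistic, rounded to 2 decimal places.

4.59

Ratio total = 17. Expected counts: 221×5/17 = 65, 221×6/17 = 78, 221×3/17 = 39, 221×3/17 = 39.
χ² = (69−65)²/65 + (85−78)²/78 + (40−39)²/39 + (27−39)²/39
   = 0.246 + 0.628 + 0.026 + 3.692
Sum = 4.59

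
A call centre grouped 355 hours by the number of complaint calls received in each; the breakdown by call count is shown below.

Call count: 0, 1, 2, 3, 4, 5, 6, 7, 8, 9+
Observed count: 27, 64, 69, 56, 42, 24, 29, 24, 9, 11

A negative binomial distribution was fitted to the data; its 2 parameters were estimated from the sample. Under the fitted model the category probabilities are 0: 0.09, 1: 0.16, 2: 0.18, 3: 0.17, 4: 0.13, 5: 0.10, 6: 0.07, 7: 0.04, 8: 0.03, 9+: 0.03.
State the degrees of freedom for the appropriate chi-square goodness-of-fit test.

There are k = 10 categories and 2 parameters estimated from the data, so df = 10 − 1 − 2 = 7.

7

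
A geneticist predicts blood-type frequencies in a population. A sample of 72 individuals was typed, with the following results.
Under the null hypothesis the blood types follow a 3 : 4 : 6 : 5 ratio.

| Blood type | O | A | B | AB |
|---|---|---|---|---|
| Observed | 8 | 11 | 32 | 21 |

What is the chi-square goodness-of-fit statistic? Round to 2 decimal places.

5.61

Ratio total = 18. Expected counts: 72×3/18 = 12, 72×4/18 = 16, 72×6/18 = 24, 72×5/18 = 20.
O: (8 − 12)²/12 = 16/12 = 1.333
A: (11 − 16)²/16 = 25/16 = 1.563
B: (32 − 24)²/24 = 64/24 = 2.667
AB: (21 − 20)²/20 = 1/20 = 0.050
Sum = 5.61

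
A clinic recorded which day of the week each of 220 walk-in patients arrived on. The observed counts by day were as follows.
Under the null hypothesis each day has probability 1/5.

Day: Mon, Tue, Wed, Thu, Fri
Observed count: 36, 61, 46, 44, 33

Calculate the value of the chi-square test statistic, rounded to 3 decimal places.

Expected count for each of the 5 categories: 220/5 = 44.
χ² = (36−44)²/44 + (61−44)²/44 + (46−44)²/44 + (44−44)²/44 + (33−44)²/44
   = 1.4545 + 6.5682 + 0.0909 + 0.0000 + 2.7500
Sum = 10.864

10.864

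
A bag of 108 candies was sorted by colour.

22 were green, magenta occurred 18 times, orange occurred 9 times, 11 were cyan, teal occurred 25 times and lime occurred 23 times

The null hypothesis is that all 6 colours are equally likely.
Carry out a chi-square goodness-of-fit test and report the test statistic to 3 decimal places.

Expected count for each of the 6 categories: 108/6 = 18.
cat          O        E   (O−E)²/E
green       22       18     0.8889
magenta     18       18     0.0000
orange       9       18     4.5000
cyan        11       18     2.7222
teal        25       18     2.7222
lime        23       18     1.3889
Sum = 12.222

12.222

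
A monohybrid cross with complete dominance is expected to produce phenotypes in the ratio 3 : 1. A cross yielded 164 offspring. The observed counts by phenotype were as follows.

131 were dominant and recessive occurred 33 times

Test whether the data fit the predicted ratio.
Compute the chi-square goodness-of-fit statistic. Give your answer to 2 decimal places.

2.08

Ratio total = 4. Expected counts: 164×3/4 = 123, 164×1/4 = 41.
cat            O        E   (O−E)²/E
dominant     131      123      0.520
recessive     33       41      1.561
Sum = 2.08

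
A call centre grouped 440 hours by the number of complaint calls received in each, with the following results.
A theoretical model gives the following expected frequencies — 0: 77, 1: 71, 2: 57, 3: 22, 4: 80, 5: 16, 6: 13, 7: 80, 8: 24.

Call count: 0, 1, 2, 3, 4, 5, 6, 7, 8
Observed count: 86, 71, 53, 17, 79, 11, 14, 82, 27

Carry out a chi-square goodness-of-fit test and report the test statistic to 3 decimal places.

0: (86 − 77)²/77 = 81/77 = 1.0519
1: (71 − 71)²/71 = 0/71 = 0.0000
2: (53 − 57)²/57 = 16/57 = 0.2807
3: (17 − 22)²/22 = 25/22 = 1.1364
4: (79 − 80)²/80 = 1/80 = 0.0125
5: (11 − 16)²/16 = 25/16 = 1.5625
6: (14 − 13)²/13 = 1/13 = 0.0769
7: (82 − 80)²/80 = 4/80 = 0.0500
8: (27 − 24)²/24 = 9/24 = 0.3750
Sum = 4.546

4.546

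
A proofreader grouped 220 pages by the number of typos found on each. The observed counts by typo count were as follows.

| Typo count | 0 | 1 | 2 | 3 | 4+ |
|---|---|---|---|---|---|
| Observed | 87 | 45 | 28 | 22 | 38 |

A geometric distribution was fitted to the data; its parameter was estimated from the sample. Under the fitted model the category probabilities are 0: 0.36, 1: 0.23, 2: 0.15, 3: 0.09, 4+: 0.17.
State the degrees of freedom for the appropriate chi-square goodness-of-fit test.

There are k = 5 categories and 1 parameter estimated from the data, so df = 5 − 1 − 1 = 3.

3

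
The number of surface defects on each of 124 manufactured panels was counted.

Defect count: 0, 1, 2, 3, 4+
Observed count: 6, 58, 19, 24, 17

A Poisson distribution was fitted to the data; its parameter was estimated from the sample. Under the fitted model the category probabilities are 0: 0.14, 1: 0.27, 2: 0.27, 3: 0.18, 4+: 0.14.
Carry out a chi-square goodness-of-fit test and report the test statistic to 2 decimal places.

31.79

Expected counts E_i = n·p_i: 124×0.14 = 17.36, 124×0.27 = 33.48, 124×0.27 = 33.48, 124×0.18 = 22.32, 124×0.14 = 17.36.
0: (6 − 17.36)²/17.36 = 129.0496/17.36 = 7.434
1: (58 − 33.48)²/33.48 = 601.2304/33.48 = 17.958
2: (19 − 33.48)²/33.48 = 209.6704/33.48 = 6.263
3: (24 − 22.32)²/22.32 = 2.8224/22.32 = 0.126
4+: (17 − 17.36)²/17.36 = 0.1296/17.36 = 0.007
Sum = 31.79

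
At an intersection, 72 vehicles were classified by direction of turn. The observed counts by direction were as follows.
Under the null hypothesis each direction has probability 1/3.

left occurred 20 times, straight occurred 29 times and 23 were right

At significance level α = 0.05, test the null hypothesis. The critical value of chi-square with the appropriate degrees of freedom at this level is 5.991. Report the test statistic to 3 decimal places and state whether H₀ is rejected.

1.750; do not reject

Under H₀ each category has probability 1/3, so each expected count is 72/3 = 24.
cat           O        E   (O−E)²/E
left         20       24     0.6667
straight     29       24     1.0417
right        23       24     0.0417
Sum = 1.750
df = 2. Since 1.750 < 5.991, we do not reject H₀.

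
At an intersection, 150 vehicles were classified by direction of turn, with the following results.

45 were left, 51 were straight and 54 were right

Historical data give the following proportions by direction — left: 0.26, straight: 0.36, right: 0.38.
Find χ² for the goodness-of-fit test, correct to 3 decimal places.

1.248

Expected counts E_i = n·p_i: 150×0.26 = 39, 150×0.36 = 54, 150×0.38 = 57.
χ² = (45−39)²/39 + (51−54)²/54 + (54−57)²/57
   = 0.9231 + 0.1667 + 0.1579
Sum = 1.248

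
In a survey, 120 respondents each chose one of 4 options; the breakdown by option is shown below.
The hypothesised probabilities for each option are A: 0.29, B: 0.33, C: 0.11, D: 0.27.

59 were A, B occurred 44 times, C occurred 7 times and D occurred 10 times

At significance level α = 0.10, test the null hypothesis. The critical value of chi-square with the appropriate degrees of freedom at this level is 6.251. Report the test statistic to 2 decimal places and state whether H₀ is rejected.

Expected counts E_i = n·p_i: 120×0.29 = 34.8, 120×0.33 = 39.6, 120×0.11 = 13.2, 120×0.27 = 32.4.
χ² = (59−34.8)²/34.8 + (44−39.6)²/39.6 + (7−13.2)²/13.2 + (10−32.4)²/32.4
   = 16.829 + 0.489 + 2.912 + 15.486
Sum = 35.72
df = 3. Since 35.72 > 6.251, we reject H₀.

35.72; reject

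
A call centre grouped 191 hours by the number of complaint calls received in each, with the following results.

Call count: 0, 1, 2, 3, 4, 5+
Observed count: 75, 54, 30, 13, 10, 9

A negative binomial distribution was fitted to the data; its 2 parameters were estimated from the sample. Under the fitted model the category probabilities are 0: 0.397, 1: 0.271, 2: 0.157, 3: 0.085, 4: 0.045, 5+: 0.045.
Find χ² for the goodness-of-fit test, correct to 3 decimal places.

0.999

Expected counts E_i = n·p_i: 191×0.397 = 75.827, 191×0.271 = 51.761, 191×0.157 = 29.987, 191×0.085 = 16.235, 191×0.045 = 8.595, 191×0.045 = 8.595.
cat         O        E   (O−E)²/E
0          75   75.827     0.0090
1          54   51.761     0.0969
2          30   29.987     0.0000
3          13   16.235     0.6446
4          10    8.595     0.2297
5+          9    8.595     0.0191
Sum = 0.999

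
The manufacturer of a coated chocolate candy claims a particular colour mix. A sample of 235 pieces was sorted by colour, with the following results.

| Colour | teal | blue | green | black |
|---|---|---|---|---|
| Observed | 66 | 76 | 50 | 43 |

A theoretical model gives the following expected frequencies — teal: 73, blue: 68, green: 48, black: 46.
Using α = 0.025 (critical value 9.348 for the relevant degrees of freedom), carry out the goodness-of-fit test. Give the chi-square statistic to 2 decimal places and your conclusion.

1.89; do not reject

teal: (66 − 73)²/73 = 49/73 = 0.671
blue: (76 − 68)²/68 = 64/68 = 0.941
green: (50 − 48)²/48 = 4/48 = 0.083
black: (43 − 46)²/46 = 9/46 = 0.196
Sum = 1.89
df = 3. Since 1.89 < 9.348, we do not reject H₀.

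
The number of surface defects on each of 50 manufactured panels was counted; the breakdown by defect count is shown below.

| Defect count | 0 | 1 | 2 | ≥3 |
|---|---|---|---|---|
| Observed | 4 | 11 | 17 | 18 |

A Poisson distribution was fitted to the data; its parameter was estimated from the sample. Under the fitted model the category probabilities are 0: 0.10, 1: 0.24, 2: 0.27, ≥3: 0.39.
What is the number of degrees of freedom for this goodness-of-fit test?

2

There are k = 4 categories and 1 parameter estimated from the data, so df = 4 − 1 − 1 = 2.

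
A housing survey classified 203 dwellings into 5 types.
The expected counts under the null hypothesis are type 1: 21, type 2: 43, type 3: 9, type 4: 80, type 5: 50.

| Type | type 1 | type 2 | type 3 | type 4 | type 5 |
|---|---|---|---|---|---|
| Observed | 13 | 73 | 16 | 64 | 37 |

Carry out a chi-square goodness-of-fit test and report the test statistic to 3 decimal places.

cat         O        E   (O−E)²/E
type 1     13       21     3.0476
type 2     73       43    20.9302
type 3     16        9     5.4444
type 4     64       80     3.2000
type 5     37       50     3.3800
Sum = 36.002

36.002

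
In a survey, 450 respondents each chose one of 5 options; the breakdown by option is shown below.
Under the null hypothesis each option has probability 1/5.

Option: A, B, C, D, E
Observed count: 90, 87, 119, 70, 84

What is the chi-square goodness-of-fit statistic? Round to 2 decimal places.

14.29

Expected count for each of the 5 categories: 450/5 = 90.
χ² = (90−90)²/90 + (87−90)²/90 + (119−90)²/90 + (70−90)²/90 + (84−90)²/90
   = 0.000 + 0.100 + 9.344 + 4.444 + 0.400
Sum = 14.29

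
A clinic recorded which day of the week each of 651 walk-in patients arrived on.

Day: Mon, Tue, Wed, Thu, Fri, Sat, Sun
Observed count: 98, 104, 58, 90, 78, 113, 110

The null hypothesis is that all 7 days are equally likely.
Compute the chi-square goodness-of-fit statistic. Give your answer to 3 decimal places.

24.667

Under H₀ each category has probability 1/7, so each expected count is 651/7 = 93.
χ² = (98−93)²/93 + (104−93)²/93 + (58−93)²/93 + (90−93)²/93 + (78−93)²/93 + (113−93)²/93 + (110−93)²/93
   = 0.2688 + 1.3011 + 13.1720 + 0.0968 + 2.4194 + 4.3011 + 3.1075
Sum = 24.667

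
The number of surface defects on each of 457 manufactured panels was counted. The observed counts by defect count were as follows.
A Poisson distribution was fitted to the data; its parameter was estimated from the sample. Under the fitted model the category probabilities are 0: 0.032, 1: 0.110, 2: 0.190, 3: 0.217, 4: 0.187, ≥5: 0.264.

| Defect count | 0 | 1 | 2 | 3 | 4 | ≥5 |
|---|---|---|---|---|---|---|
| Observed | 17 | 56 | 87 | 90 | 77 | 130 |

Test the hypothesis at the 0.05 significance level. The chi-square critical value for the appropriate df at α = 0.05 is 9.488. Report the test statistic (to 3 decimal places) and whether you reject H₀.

Expected counts E_i = n·p_i: 457×0.032 = 14.624, 457×0.110 = 50.27, 457×0.190 = 86.83, 457×0.217 = 99.169, 457×0.187 = 85.459, 457×0.264 = 120.648.
cat         O        E   (O−E)²/E
0          17   14.624     0.3860
1          56    50.27     0.6531
2          87    86.83     0.0003
3          90   99.169     0.8478
4          77   85.459     0.8373
≥5        130  120.648     0.7249
Sum = 3.449
df = 4. Since 3.449 < 9.488, we do not reject H₀.

3.449; do not reject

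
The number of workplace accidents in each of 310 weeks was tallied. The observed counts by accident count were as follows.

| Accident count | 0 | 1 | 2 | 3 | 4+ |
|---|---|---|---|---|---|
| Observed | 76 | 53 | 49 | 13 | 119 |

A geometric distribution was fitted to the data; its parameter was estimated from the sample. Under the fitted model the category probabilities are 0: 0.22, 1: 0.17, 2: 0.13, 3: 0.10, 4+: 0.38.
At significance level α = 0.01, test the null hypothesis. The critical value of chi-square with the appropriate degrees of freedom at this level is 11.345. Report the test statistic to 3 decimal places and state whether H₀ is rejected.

13.236; reject

Expected counts E_i = n·p_i: 310×0.22 = 68.2, 310×0.17 = 52.7, 310×0.13 = 40.3, 310×0.10 = 31, 310×0.38 = 117.8.
0: (76 − 68.2)²/68.2 = 60.84/68.2 = 0.8921
1: (53 − 52.7)²/52.7 = 0.09/52.7 = 0.0017
2: (49 − 40.3)²/40.3 = 75.69/40.3 = 1.8782
3: (13 − 31)²/31 = 324/31 = 10.4516
4+: (119 − 117.8)²/117.8 = 1.44/117.8 = 0.0122
Sum = 13.236
df = 3. Since 13.236 > 11.345, we reject H₀.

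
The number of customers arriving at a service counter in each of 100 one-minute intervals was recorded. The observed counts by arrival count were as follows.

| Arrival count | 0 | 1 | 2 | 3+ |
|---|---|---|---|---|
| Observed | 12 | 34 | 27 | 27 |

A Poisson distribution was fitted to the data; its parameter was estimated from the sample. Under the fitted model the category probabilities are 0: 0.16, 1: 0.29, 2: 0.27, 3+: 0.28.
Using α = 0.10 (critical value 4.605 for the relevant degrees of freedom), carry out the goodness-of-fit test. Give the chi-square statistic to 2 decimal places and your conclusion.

1.90; do not reject

Expected counts E_i = n·p_i: 100×0.16 = 16, 100×0.29 = 29, 100×0.27 = 27, 100×0.28 = 28.
0: (12 − 16)²/16 = 16/16 = 1.000
1: (34 − 29)²/29 = 25/29 = 0.862
2: (27 − 27)²/27 = 0/27 = 0.000
3+: (27 − 28)²/28 = 1/28 = 0.036
Sum = 1.90
df = 2. Since 1.90 < 4.605, we do not reject H₀.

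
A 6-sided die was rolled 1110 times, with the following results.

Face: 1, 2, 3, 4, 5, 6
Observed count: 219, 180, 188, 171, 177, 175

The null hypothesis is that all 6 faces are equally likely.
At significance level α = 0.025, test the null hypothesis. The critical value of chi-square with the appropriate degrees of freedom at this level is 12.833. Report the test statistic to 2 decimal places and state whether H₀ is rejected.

Expected count for each of the 6 categories: 1110/6 = 185.
1: (219 − 185)²/185 = 1156/185 = 6.249
2: (180 − 185)²/185 = 25/185 = 0.135
3: (188 − 185)²/185 = 9/185 = 0.049
4: (171 − 185)²/185 = 196/185 = 1.059
5: (177 − 185)²/185 = 64/185 = 0.346
6: (175 − 185)²/185 = 100/185 = 0.541
Sum = 8.38
df = 5. Since 8.38 < 12.833, we do not reject H₀.

8.38; do not reject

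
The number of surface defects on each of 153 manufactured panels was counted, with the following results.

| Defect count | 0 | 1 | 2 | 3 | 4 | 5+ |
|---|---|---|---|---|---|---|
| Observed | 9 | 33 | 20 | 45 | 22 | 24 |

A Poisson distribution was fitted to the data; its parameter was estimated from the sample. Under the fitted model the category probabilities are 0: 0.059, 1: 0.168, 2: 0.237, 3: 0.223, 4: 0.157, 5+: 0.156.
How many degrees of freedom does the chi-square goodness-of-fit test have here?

There are k = 6 categories and 1 parameter estimated from the data, so df = 6 − 1 − 1 = 4.

4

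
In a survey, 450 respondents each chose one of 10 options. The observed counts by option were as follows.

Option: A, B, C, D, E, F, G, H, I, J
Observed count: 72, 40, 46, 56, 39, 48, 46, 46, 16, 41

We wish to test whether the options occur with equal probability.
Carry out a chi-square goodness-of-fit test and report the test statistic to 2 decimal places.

Under H₀ each category has probability 1/10, so each expected count is 450/10 = 45.
A: (72 − 45)²/45 = 729/45 = 16.200
B: (40 − 45)²/45 = 25/45 = 0.556
C: (46 − 45)²/45 = 1/45 = 0.022
D: (56 − 45)²/45 = 121/45 = 2.689
E: (39 − 45)²/45 = 36/45 = 0.800
F: (48 − 45)²/45 = 9/45 = 0.200
G: (46 − 45)²/45 = 1/45 = 0.022
H: (46 − 45)²/45 = 1/45 = 0.022
I: (16 − 45)²/45 = 841/45 = 18.689
J: (41 − 45)²/45 = 16/45 = 0.356
Sum = 39.56

39.56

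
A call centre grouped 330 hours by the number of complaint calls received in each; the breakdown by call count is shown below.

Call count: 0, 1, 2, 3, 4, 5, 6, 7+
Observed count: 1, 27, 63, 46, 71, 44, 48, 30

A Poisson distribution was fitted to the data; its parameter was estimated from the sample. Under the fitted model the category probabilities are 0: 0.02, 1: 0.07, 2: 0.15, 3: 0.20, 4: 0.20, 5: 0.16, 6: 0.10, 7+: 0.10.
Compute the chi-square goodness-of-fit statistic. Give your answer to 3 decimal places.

24.089

Expected counts E_i = n·p_i: 330×0.02 = 6.6, 330×0.07 = 23.1, 330×0.15 = 49.5, 330×0.20 = 66, 330×0.20 = 66, 330×0.16 = 52.8, 330×0.10 = 33, 330×0.10 = 33.
cat         O        E   (O−E)²/E
0           1      6.6     4.7515
1          27     23.1     0.6584
2          63     49.5     3.6818
3          46       66     6.0606
4          71       66     0.3788
5          44     52.8     1.4667
6          48       33     6.8182
7+         30       33     0.2727
Sum = 24.089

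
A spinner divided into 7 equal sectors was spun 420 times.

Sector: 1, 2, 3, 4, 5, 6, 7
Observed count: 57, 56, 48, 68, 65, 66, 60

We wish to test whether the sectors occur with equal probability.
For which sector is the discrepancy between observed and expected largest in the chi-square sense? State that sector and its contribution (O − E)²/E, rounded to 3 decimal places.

3, 2.400

Under H₀ each category has probability 1/7, so each expected count is 420/7 = 60.
χ² = (57−60)²/60 + (56−60)²/60 + (48−60)²/60 + (68−60)²/60 + (65−60)²/60 + (66−60)²/60 + (60−60)²/60
   = 0.1500 + 0.2667 + 2.4000 + 1.0667 + 0.4167 + 0.6000 + 0.0000
The largest term is for 3: 2.400.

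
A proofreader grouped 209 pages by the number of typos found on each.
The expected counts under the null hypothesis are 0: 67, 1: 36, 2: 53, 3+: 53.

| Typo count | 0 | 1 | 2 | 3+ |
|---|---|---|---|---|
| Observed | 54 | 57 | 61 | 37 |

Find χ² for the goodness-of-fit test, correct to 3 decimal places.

χ² = (54−67)²/67 + (57−36)²/36 + (61−53)²/53 + (37−53)²/53
   = 2.5224 + 12.2500 + 1.2075 + 4.8302
Sum = 20.810

20.810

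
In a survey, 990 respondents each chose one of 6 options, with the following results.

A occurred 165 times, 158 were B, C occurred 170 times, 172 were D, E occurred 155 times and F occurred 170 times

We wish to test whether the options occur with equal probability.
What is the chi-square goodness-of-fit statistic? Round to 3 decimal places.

1.503

Under H₀ each category has probability 1/6, so each expected count is 990/6 = 165.
cat         O        E   (O−E)²/E
A         165      165     0.0000
B         158      165     0.2970
C         170      165     0.1515
D         172      165     0.2970
E         155      165     0.6061
F         170      165     0.1515
Sum = 1.503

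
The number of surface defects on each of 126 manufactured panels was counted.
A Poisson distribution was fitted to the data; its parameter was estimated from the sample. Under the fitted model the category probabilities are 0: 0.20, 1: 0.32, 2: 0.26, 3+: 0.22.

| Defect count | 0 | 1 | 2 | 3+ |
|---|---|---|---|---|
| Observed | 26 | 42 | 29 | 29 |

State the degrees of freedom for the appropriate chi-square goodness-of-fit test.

2

There are k = 4 categories and 1 parameter estimated from the data, so df = 4 − 1 − 1 = 2.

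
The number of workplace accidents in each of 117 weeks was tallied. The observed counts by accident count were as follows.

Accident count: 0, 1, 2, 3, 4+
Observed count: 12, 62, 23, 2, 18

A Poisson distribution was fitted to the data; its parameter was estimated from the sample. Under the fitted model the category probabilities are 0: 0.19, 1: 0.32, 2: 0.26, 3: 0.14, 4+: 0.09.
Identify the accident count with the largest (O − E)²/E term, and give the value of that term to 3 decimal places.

1, 16.111

Expected counts E_i = n·p_i: 117×0.19 = 22.23, 117×0.32 = 37.44, 117×0.26 = 30.42, 117×0.14 = 16.38, 117×0.09 = 10.53.
χ² = (12−22.23)²/22.23 + (62−37.44)²/37.44 + (23−30.42)²/30.42 + (2−16.38)²/16.38 + (18−10.53)²/10.53
   = 4.7077 + 16.1109 + 1.8099 + 12.6242 + 5.2992
The largest term is for 1: 16.111.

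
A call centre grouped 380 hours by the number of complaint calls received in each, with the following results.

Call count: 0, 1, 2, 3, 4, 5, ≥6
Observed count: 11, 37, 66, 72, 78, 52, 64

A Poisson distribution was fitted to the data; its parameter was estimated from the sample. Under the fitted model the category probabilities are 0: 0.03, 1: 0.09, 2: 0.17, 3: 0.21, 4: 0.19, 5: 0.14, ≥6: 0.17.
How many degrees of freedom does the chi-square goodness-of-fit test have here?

5

There are k = 7 categories and 1 parameter estimated from the data, so df = 7 − 1 − 1 = 5.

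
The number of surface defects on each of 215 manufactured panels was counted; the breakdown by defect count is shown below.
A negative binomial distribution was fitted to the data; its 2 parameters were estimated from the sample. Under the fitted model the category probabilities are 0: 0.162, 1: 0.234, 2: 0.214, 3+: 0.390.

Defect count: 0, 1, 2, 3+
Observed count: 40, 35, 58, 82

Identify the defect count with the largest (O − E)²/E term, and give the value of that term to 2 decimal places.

Expected counts E_i = n·p_i: 215×0.162 = 34.83, 215×0.234 = 50.31, 215×0.214 = 46.01, 215×0.390 = 83.85.
0: (40 − 34.83)²/34.83 = 26.7289/34.83 = 0.767
1: (35 − 50.31)²/50.31 = 234.3961/50.31 = 4.659
2: (58 − 46.01)²/46.01 = 143.7601/46.01 = 3.125
3+: (82 − 83.85)²/83.85 = 3.4225/83.85 = 0.041
The largest term is for 1: 4.66.

1, 4.66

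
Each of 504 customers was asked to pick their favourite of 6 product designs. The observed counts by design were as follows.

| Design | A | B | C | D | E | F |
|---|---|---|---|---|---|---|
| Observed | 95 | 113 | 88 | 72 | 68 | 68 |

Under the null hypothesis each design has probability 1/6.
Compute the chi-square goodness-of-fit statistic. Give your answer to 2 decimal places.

Under H₀ each category has probability 1/6, so each expected count is 504/6 = 84.
χ² = (95−84)²/84 + (113−84)²/84 + (88−84)²/84 + (72−84)²/84 + (68−84)²/84 + (68−84)²/84
   = 1.440 + 10.012 + 0.190 + 1.714 + 3.048 + 3.048
Sum = 19.45

19.45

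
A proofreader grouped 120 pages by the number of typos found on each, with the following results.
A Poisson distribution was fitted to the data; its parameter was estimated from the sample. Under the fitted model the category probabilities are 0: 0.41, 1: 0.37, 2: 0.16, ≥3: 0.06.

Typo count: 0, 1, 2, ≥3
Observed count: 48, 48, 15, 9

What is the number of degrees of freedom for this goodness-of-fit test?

2

There are k = 4 categories and 1 parameter estimated from the data, so df = 4 − 1 − 1 = 2.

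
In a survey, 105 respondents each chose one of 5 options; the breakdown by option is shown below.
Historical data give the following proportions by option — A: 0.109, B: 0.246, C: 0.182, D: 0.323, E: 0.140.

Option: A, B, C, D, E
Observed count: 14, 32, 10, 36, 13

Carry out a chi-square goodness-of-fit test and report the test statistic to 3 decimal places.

Expected counts E_i = n·p_i: 105×0.109 = 11.445, 105×0.246 = 25.83, 105×0.182 = 19.11, 105×0.323 = 33.915, 105×0.140 = 14.7.
χ² = (14−11.445)²/11.445 + (32−25.83)²/25.83 + (10−19.11)²/19.11 + (36−33.915)²/33.915 + (13−14.7)²/14.7
   = 0.5704 + 1.4738 + 4.3429 + 0.1282 + 0.1966
Sum = 6.712

6.712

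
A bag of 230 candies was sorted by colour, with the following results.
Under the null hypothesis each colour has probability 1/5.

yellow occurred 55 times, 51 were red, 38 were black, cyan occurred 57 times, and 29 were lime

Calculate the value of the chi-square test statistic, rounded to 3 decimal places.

Expected count for each of the 5 categories: 230/5 = 46.
cat         O        E   (O−E)²/E
yellow     55       46     1.7609
red        51       46     0.5435
black      38       46     1.3913
cyan       57       46     2.6304
lime       29       46     6.2826
Sum = 12.609

12.609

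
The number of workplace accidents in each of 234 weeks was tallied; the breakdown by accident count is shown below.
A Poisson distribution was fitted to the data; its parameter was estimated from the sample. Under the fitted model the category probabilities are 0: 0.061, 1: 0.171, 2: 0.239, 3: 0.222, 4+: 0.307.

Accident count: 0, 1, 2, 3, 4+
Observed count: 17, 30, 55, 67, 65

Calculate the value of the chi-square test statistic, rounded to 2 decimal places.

8.05

Expected counts E_i = n·p_i: 234×0.061 = 14.274, 234×0.171 = 40.014, 234×0.239 = 55.926, 234×0.222 = 51.948, 234×0.307 = 71.838.
χ² = (17−14.274)²/14.274 + (30−40.014)²/40.014 + (55−55.926)²/55.926 + (67−51.948)²/51.948 + (65−71.838)²/71.838
   = 0.521 + 2.506 + 0.015 + 4.361 + 0.651
Sum = 8.05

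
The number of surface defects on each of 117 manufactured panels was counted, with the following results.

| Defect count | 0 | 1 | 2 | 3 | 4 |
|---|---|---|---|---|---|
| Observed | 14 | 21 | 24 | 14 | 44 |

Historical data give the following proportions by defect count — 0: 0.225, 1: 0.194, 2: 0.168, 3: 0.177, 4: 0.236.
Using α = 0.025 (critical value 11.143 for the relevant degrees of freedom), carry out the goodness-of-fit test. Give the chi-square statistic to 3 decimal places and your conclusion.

18.757; reject

Expected counts E_i = n·p_i: 117×0.225 = 26.325, 117×0.194 = 22.698, 117×0.168 = 19.656, 117×0.177 = 20.709, 117×0.236 = 27.612.
χ² = (14−26.325)²/26.325 + (21−22.698)²/22.698 + (24−19.656)²/19.656 + (14−20.709)²/20.709 + (44−27.612)²/27.612
   = 5.7704 + 0.1270 + 0.9600 + 2.1735 + 9.7264
Sum = 18.757
df = 4. Since 18.757 > 11.143, we reject H₀.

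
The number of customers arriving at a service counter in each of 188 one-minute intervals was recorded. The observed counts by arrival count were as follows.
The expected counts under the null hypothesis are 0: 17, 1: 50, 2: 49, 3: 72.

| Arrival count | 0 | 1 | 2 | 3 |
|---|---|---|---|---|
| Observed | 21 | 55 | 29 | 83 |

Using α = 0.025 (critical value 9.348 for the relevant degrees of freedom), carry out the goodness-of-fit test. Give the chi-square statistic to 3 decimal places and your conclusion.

11.285; reject

0: (21 − 17)²/17 = 16/17 = 0.9412
1: (55 − 50)²/50 = 25/50 = 0.5000
2: (29 − 49)²/49 = 400/49 = 8.1633
3: (83 − 72)²/72 = 121/72 = 1.6806
Sum = 11.285
df = 3. Since 11.285 > 9.348, we reject H₀.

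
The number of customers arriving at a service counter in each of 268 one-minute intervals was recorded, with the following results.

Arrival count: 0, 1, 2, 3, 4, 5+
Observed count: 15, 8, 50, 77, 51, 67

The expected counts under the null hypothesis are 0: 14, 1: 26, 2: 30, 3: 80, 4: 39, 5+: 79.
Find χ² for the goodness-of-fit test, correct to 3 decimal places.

χ² = (15−14)²/14 + (8−26)²/26 + (50−30)²/30 + (77−80)²/80 + (51−39)²/39 + (67−79)²/79
   = 0.0714 + 12.4615 + 13.3333 + 0.1125 + 3.6923 + 1.8228
Sum = 31.494

31.494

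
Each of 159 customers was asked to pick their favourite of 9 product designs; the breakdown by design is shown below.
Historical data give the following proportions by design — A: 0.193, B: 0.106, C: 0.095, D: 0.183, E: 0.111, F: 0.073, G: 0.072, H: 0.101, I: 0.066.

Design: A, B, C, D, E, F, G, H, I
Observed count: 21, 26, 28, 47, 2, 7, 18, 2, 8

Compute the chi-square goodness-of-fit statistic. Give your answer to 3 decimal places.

62.400

Expected counts E_i = n·p_i: 159×0.193 = 30.687, 159×0.106 = 16.854, 159×0.095 = 15.105, 159×0.183 = 29.097, 159×0.111 = 17.649, 159×0.073 = 11.607, 159×0.072 = 11.448, 159×0.101 = 16.059, 159×0.066 = 10.494.
χ² = (21−30.687)²/30.687 + (26−16.854)²/16.854 + (28−15.105)²/15.105 + (47−29.097)²/29.097 + (2−17.649)²/17.649 + (7−11.607)²/11.607 + (18−11.448)²/11.448 + (2−16.059)²/16.059 + (8−10.494)²/10.494
   = 3.0579 + 4.9632 + 11.0083 + 11.0155 + 13.8756 + 1.8286 + 3.7499 + 12.3081 + 0.5927
Sum = 62.400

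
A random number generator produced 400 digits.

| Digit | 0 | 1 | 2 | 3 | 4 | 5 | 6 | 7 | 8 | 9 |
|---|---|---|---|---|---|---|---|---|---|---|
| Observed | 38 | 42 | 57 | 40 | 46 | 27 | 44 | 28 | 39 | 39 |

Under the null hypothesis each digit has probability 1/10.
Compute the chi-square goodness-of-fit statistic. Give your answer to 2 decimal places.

16.60

Expected count for each of the 10 categories: 400/10 = 40.
χ² = (38−40)²/40 + (42−40)²/40 + (57−40)²/40 + (40−40)²/40 + (46−40)²/40 + (27−40)²/40 + (44−40)²/40 + (28−40)²/40 + (39−40)²/40 + (39−40)²/40
   = 0.100 + 0.100 + 7.225 + 0.000 + 0.900 + 4.225 + 0.400 + 3.600 + 0.025 + 0.025
Sum = 16.60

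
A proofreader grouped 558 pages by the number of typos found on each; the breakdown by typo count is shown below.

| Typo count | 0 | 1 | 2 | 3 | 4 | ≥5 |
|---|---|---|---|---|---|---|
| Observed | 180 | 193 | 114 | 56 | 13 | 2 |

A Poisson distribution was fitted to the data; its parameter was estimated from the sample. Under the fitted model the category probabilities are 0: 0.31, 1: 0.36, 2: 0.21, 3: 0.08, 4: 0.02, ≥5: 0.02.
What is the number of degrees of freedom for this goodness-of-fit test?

There are k = 6 categories and 1 parameter estimated from the data, so df = 6 − 1 − 1 = 4.

4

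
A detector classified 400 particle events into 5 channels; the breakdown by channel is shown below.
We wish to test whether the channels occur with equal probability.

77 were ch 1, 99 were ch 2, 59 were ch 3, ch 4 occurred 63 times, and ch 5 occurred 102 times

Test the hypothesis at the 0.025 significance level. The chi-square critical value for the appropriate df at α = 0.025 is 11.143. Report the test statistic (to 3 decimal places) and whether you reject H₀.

19.800; reject

Expected count for each of the 5 categories: 400/5 = 80.
cat         O        E   (O−E)²/E
ch 1       77       80     0.1125
ch 2       99       80     4.5125
ch 3       59       80     5.5125
ch 4       63       80     3.6125
ch 5      102       80     6.0500
Sum = 19.800
df = 4. Since 19.800 > 11.143, we reject H₀.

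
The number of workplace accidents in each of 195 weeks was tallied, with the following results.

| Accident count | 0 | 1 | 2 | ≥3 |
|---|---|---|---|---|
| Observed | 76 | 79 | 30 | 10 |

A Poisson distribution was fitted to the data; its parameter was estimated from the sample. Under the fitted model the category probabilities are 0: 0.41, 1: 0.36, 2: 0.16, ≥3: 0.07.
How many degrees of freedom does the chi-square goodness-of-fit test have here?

2

There are k = 4 categories and 1 parameter estimated from the data, so df = 4 − 1 − 1 = 2.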